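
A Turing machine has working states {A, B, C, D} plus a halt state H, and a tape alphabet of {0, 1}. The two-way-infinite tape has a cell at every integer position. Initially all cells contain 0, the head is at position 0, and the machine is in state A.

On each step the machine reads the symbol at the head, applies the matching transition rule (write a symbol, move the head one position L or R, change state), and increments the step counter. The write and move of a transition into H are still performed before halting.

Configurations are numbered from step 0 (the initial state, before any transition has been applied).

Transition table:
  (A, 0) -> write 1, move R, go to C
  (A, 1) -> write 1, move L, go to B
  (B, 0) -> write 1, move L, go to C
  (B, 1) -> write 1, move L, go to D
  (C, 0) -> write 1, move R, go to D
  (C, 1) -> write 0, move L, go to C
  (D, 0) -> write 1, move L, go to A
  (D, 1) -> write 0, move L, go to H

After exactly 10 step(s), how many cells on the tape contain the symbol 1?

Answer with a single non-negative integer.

Answer: 4

Derivation:
Step 1: in state A at pos 0, read 0 -> (A,0)->write 1,move R,goto C. Now: state=C, head=1, tape[-1..2]=0100 (head:   ^)
Step 2: in state C at pos 1, read 0 -> (C,0)->write 1,move R,goto D. Now: state=D, head=2, tape[-1..3]=01100 (head:    ^)
Step 3: in state D at pos 2, read 0 -> (D,0)->write 1,move L,goto A. Now: state=A, head=1, tape[-1..3]=01110 (head:   ^)
Step 4: in state A at pos 1, read 1 -> (A,1)->write 1,move L,goto B. Now: state=B, head=0, tape[-1..3]=01110 (head:  ^)
Step 5: in state B at pos 0, read 1 -> (B,1)->write 1,move L,goto D. Now: state=D, head=-1, tape[-2..3]=001110 (head:  ^)
Step 6: in state D at pos -1, read 0 -> (D,0)->write 1,move L,goto A. Now: state=A, head=-2, tape[-3..3]=0011110 (head:  ^)
Step 7: in state A at pos -2, read 0 -> (A,0)->write 1,move R,goto C. Now: state=C, head=-1, tape[-3..3]=0111110 (head:   ^)
Step 8: in state C at pos -1, read 1 -> (C,1)->write 0,move L,goto C. Now: state=C, head=-2, tape[-3..3]=0101110 (head:  ^)
Step 9: in state C at pos -2, read 1 -> (C,1)->write 0,move L,goto C. Now: state=C, head=-3, tape[-4..3]=00001110 (head:  ^)
Step 10: in state C at pos -3, read 0 -> (C,0)->write 1,move R,goto D. Now: state=D, head=-2, tape[-4..3]=01001110 (head:   ^)
Cells containing 1 after step 10: {-3, 0, 1, 2} -> 4 cell(s)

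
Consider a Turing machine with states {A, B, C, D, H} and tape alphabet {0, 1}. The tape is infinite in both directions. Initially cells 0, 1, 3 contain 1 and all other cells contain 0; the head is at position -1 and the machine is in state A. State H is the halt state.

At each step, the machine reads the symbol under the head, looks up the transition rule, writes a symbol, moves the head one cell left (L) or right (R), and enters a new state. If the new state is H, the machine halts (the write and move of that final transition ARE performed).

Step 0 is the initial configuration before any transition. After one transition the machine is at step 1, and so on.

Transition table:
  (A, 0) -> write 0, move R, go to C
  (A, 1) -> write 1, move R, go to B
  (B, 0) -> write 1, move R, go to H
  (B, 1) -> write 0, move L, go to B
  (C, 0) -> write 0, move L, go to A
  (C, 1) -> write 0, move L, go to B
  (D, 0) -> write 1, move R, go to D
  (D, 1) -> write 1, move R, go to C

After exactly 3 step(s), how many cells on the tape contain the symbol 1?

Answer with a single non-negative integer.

Step 1: in state A at pos -1, read 0 -> (A,0)->write 0,move R,goto C. Now: state=C, head=0, tape[-2..4]=0011010 (head:   ^)
Step 2: in state C at pos 0, read 1 -> (C,1)->write 0,move L,goto B. Now: state=B, head=-1, tape[-2..4]=0001010 (head:  ^)
Step 3: in state B at pos -1, read 0 -> (B,0)->write 1,move R,goto H. Now: state=H, head=0, tape[-2..4]=0101010 (head:   ^)
Cells containing 1 after step 3: {-1, 1, 3} -> 3 cell(s)

Answer: 3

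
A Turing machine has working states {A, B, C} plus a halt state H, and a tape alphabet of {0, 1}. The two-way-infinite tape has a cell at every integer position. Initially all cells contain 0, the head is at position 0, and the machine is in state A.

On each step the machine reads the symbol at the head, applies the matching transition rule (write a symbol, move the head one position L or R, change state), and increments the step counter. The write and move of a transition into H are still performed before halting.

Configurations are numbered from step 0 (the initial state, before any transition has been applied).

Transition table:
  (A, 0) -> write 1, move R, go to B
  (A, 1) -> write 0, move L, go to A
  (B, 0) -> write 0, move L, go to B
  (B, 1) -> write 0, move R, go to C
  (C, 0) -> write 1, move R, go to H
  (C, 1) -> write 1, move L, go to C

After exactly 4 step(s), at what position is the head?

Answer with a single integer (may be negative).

Answer: 2

Derivation:
Step 1: in state A at pos 0, read 0 -> (A,0)->write 1,move R,goto B. Now: state=B, head=1, tape[-1..2]=0100 (head:   ^)
Step 2: in state B at pos 1, read 0 -> (B,0)->write 0,move L,goto B. Now: state=B, head=0, tape[-1..2]=0100 (head:  ^)
Step 3: in state B at pos 0, read 1 -> (B,1)->write 0,move R,goto C. Now: state=C, head=1, tape[-1..2]=0000 (head:   ^)
Step 4: in state C at pos 1, read 0 -> (C,0)->write 1,move R,goto H. Now: state=H, head=2, tape[-1..3]=00100 (head:    ^)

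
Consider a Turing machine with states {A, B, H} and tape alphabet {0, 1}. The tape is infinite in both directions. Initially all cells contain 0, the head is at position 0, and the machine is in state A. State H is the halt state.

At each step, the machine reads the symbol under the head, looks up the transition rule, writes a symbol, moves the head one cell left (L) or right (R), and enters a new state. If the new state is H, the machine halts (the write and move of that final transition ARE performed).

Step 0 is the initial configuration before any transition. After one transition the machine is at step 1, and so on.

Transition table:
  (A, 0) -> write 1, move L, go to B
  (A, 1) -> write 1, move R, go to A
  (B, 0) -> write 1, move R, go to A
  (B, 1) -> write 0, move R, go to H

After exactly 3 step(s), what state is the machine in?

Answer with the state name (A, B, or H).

Answer: A

Derivation:
Step 1: in state A at pos 0, read 0 -> (A,0)->write 1,move L,goto B. Now: state=B, head=-1, tape[-2..1]=0010 (head:  ^)
Step 2: in state B at pos -1, read 0 -> (B,0)->write 1,move R,goto A. Now: state=A, head=0, tape[-2..1]=0110 (head:   ^)
Step 3: in state A at pos 0, read 1 -> (A,1)->write 1,move R,goto A. Now: state=A, head=1, tape[-2..2]=01100 (head:    ^)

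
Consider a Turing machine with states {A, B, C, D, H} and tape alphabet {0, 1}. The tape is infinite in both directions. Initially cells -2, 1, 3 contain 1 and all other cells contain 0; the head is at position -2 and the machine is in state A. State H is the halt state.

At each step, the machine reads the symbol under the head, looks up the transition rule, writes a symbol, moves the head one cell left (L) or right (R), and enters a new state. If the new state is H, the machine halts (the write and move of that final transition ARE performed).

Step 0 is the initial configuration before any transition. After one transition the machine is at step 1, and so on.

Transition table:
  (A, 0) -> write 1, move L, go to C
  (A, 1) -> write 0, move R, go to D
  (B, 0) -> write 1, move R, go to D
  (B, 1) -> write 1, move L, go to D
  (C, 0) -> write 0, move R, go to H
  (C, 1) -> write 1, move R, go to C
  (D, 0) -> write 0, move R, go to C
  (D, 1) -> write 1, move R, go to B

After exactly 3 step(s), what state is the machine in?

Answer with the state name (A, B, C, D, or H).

Step 1: in state A at pos -2, read 1 -> (A,1)->write 0,move R,goto D. Now: state=D, head=-1, tape[-3..4]=00001010 (head:   ^)
Step 2: in state D at pos -1, read 0 -> (D,0)->write 0,move R,goto C. Now: state=C, head=0, tape[-3..4]=00001010 (head:    ^)
Step 3: in state C at pos 0, read 0 -> (C,0)->write 0,move R,goto H. Now: state=H, head=1, tape[-3..4]=00001010 (head:     ^)

Answer: H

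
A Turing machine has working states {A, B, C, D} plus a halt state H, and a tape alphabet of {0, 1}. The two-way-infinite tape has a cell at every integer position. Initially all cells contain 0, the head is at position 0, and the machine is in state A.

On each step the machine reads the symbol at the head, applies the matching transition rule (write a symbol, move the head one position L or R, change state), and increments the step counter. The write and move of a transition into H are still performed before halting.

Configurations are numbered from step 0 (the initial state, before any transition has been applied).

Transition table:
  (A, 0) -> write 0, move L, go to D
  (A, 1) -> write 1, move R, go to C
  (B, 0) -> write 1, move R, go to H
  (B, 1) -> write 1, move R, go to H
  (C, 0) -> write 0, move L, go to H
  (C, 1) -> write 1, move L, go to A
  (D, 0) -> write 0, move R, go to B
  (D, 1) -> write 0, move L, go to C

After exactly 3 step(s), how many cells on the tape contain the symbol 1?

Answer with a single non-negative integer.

Step 1: in state A at pos 0, read 0 -> (A,0)->write 0,move L,goto D. Now: state=D, head=-1, tape[-2..1]=0000 (head:  ^)
Step 2: in state D at pos -1, read 0 -> (D,0)->write 0,move R,goto B. Now: state=B, head=0, tape[-2..1]=0000 (head:   ^)
Step 3: in state B at pos 0, read 0 -> (B,0)->write 1,move R,goto H. Now: state=H, head=1, tape[-2..2]=00100 (head:    ^)
Cells containing 1 after step 3: {0} -> 1 cell(s)

Answer: 1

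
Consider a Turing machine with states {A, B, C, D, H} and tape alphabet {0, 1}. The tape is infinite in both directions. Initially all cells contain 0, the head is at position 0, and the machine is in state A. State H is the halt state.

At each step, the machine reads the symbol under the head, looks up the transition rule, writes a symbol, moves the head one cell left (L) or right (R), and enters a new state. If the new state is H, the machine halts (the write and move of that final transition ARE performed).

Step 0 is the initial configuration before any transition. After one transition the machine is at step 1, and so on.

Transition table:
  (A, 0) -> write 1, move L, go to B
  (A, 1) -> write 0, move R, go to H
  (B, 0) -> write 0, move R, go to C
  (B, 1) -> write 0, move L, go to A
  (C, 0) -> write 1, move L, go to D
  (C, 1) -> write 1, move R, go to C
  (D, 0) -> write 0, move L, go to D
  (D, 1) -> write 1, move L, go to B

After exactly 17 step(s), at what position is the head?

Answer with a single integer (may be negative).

Answer: -1

Derivation:
Step 1: in state A at pos 0, read 0 -> (A,0)->write 1,move L,goto B. Now: state=B, head=-1, tape[-2..1]=0010 (head:  ^)
Step 2: in state B at pos -1, read 0 -> (B,0)->write 0,move R,goto C. Now: state=C, head=0, tape[-2..1]=0010 (head:   ^)
Step 3: in state C at pos 0, read 1 -> (C,1)->write 1,move R,goto C. Now: state=C, head=1, tape[-2..2]=00100 (head:    ^)
Step 4: in state C at pos 1, read 0 -> (C,0)->write 1,move L,goto D. Now: state=D, head=0, tape[-2..2]=00110 (head:   ^)
Step 5: in state D at pos 0, read 1 -> (D,1)->write 1,move L,goto B. Now: state=B, head=-1, tape[-2..2]=00110 (head:  ^)
Step 6: in state B at pos -1, read 0 -> (B,0)->write 0,move R,goto C. Now: state=C, head=0, tape[-2..2]=00110 (head:   ^)
Step 7: in state C at pos 0, read 1 -> (C,1)->write 1,move R,goto C. Now: state=C, head=1, tape[-2..2]=00110 (head:    ^)
Step 8: in state C at pos 1, read 1 -> (C,1)->write 1,move R,goto C. Now: state=C, head=2, tape[-2..3]=001100 (head:     ^)
Step 9: in state C at pos 2, read 0 -> (C,0)->write 1,move L,goto D. Now: state=D, head=1, tape[-2..3]=001110 (head:    ^)
Step 10: in state D at pos 1, read 1 -> (D,1)->write 1,move L,goto B. Now: state=B, head=0, tape[-2..3]=001110 (head:   ^)
Step 11: in state B at pos 0, read 1 -> (B,1)->write 0,move L,goto A. Now: state=A, head=-1, tape[-2..3]=000110 (head:  ^)
Step 12: in state A at pos -1, read 0 -> (A,0)->write 1,move L,goto B. Now: state=B, head=-2, tape[-3..3]=0010110 (head:  ^)
Step 13: in state B at pos -2, read 0 -> (B,0)->write 0,move R,goto C. Now: state=C, head=-1, tape[-3..3]=0010110 (head:   ^)
Step 14: in state C at pos -1, read 1 -> (C,1)->write 1,move R,goto C. Now: state=C, head=0, tape[-3..3]=0010110 (head:    ^)
Step 15: in state C at pos 0, read 0 -> (C,0)->write 1,move L,goto D. Now: state=D, head=-1, tape[-3..3]=0011110 (head:   ^)
Step 16: in state D at pos -1, read 1 -> (D,1)->write 1,move L,goto B. Now: state=B, head=-2, tape[-3..3]=0011110 (head:  ^)
Step 17: in state B at pos -2, read 0 -> (B,0)->write 0,move R,goto C. Now: state=C, head=-1, tape[-3..3]=0011110 (head:   ^)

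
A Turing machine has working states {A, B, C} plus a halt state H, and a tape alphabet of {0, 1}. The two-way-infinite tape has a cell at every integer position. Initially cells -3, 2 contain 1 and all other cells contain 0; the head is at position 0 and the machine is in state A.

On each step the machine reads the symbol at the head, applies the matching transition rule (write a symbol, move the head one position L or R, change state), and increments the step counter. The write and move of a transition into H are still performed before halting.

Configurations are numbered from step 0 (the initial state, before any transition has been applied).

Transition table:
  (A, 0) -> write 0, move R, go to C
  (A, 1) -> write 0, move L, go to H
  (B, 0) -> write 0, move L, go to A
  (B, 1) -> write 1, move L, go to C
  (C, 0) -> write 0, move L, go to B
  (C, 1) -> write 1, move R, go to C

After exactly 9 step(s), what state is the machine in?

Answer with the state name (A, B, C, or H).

Step 1: in state A at pos 0, read 0 -> (A,0)->write 0,move R,goto C. Now: state=C, head=1, tape[-4..3]=01000010 (head:      ^)
Step 2: in state C at pos 1, read 0 -> (C,0)->write 0,move L,goto B. Now: state=B, head=0, tape[-4..3]=01000010 (head:     ^)
Step 3: in state B at pos 0, read 0 -> (B,0)->write 0,move L,goto A. Now: state=A, head=-1, tape[-4..3]=01000010 (head:    ^)
Step 4: in state A at pos -1, read 0 -> (A,0)->write 0,move R,goto C. Now: state=C, head=0, tape[-4..3]=01000010 (head:     ^)
Step 5: in state C at pos 0, read 0 -> (C,0)->write 0,move L,goto B. Now: state=B, head=-1, tape[-4..3]=01000010 (head:    ^)
Step 6: in state B at pos -1, read 0 -> (B,0)->write 0,move L,goto A. Now: state=A, head=-2, tape[-4..3]=01000010 (head:   ^)
Step 7: in state A at pos -2, read 0 -> (A,0)->write 0,move R,goto C. Now: state=C, head=-1, tape[-4..3]=01000010 (head:    ^)
Step 8: in state C at pos -1, read 0 -> (C,0)->write 0,move L,goto B. Now: state=B, head=-2, tape[-4..3]=01000010 (head:   ^)
Step 9: in state B at pos -2, read 0 -> (B,0)->write 0,move L,goto A. Now: state=A, head=-3, tape[-4..3]=01000010 (head:  ^)

Answer: A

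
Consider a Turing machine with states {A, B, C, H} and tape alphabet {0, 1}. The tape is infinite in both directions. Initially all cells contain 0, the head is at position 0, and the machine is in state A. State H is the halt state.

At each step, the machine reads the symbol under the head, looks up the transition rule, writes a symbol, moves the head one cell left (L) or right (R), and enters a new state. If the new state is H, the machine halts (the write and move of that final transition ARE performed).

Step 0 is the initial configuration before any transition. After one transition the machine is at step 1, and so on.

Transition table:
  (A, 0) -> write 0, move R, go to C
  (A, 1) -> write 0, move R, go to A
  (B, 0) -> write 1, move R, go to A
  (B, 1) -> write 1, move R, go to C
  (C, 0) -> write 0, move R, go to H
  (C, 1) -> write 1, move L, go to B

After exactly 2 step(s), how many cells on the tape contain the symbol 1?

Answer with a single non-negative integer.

Answer: 0

Derivation:
Step 1: in state A at pos 0, read 0 -> (A,0)->write 0,move R,goto C. Now: state=C, head=1, tape[-1..2]=0000 (head:   ^)
Step 2: in state C at pos 1, read 0 -> (C,0)->write 0,move R,goto H. Now: state=H, head=2, tape[-1..3]=00000 (head:    ^)
No cell contains 1 after step 2 -> 0 cell(s)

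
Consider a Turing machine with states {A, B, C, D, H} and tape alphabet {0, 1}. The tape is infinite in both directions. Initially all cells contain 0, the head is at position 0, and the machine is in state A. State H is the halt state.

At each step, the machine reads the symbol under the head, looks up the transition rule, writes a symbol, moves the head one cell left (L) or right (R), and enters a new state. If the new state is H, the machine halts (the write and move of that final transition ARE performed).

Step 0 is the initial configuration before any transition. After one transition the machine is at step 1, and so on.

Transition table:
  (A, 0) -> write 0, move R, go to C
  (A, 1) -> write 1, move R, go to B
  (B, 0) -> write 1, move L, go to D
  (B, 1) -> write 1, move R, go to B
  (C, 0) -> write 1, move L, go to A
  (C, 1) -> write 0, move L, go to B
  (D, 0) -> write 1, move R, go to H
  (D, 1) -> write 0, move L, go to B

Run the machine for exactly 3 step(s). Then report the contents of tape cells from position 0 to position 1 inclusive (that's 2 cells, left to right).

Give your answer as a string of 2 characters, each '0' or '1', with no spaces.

Step 1: in state A at pos 0, read 0 -> (A,0)->write 0,move R,goto C. Now: state=C, head=1, tape[-1..2]=0000 (head:   ^)
Step 2: in state C at pos 1, read 0 -> (C,0)->write 1,move L,goto A. Now: state=A, head=0, tape[-1..2]=0010 (head:  ^)
Step 3: in state A at pos 0, read 0 -> (A,0)->write 0,move R,goto C. Now: state=C, head=1, tape[-1..2]=0010 (head:   ^)

Answer: 01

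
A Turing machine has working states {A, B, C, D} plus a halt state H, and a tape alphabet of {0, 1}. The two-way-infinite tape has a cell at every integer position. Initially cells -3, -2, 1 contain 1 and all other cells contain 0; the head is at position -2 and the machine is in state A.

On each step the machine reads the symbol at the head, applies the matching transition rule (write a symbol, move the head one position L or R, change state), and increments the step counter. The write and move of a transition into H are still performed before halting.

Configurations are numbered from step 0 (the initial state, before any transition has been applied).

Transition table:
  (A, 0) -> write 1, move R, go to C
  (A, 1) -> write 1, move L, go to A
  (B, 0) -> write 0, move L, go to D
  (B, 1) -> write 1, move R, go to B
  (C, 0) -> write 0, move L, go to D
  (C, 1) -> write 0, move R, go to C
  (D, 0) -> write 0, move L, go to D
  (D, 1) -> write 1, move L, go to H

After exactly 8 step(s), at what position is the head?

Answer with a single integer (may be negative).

Step 1: in state A at pos -2, read 1 -> (A,1)->write 1,move L,goto A. Now: state=A, head=-3, tape[-4..2]=0110010 (head:  ^)
Step 2: in state A at pos -3, read 1 -> (A,1)->write 1,move L,goto A. Now: state=A, head=-4, tape[-5..2]=00110010 (head:  ^)
Step 3: in state A at pos -4, read 0 -> (A,0)->write 1,move R,goto C. Now: state=C, head=-3, tape[-5..2]=01110010 (head:   ^)
Step 4: in state C at pos -3, read 1 -> (C,1)->write 0,move R,goto C. Now: state=C, head=-2, tape[-5..2]=01010010 (head:    ^)
Step 5: in state C at pos -2, read 1 -> (C,1)->write 0,move R,goto C. Now: state=C, head=-1, tape[-5..2]=01000010 (head:     ^)
Step 6: in state C at pos -1, read 0 -> (C,0)->write 0,move L,goto D. Now: state=D, head=-2, tape[-5..2]=01000010 (head:    ^)
Step 7: in state D at pos -2, read 0 -> (D,0)->write 0,move L,goto D. Now: state=D, head=-3, tape[-5..2]=01000010 (head:   ^)
Step 8: in state D at pos -3, read 0 -> (D,0)->write 0,move L,goto D. Now: state=D, head=-4, tape[-5..2]=01000010 (head:  ^)

Answer: -4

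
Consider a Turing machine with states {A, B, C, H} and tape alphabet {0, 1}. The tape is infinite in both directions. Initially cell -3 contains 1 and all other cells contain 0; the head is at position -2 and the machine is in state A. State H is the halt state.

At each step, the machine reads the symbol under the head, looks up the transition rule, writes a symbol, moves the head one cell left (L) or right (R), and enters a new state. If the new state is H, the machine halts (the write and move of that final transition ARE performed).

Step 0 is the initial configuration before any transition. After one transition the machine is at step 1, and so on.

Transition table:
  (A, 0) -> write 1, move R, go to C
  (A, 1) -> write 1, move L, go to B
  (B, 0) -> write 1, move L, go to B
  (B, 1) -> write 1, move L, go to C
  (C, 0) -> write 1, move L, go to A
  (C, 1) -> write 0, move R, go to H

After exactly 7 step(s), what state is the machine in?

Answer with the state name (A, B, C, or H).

Step 1: in state A at pos -2, read 0 -> (A,0)->write 1,move R,goto C. Now: state=C, head=-1, tape[-4..0]=01100 (head:    ^)
Step 2: in state C at pos -1, read 0 -> (C,0)->write 1,move L,goto A. Now: state=A, head=-2, tape[-4..0]=01110 (head:   ^)
Step 3: in state A at pos -2, read 1 -> (A,1)->write 1,move L,goto B. Now: state=B, head=-3, tape[-4..0]=01110 (head:  ^)
Step 4: in state B at pos -3, read 1 -> (B,1)->write 1,move L,goto C. Now: state=C, head=-4, tape[-5..0]=001110 (head:  ^)
Step 5: in state C at pos -4, read 0 -> (C,0)->write 1,move L,goto A. Now: state=A, head=-5, tape[-6..0]=0011110 (head:  ^)
Step 6: in state A at pos -5, read 0 -> (A,0)->write 1,move R,goto C. Now: state=C, head=-4, tape[-6..0]=0111110 (head:   ^)
Step 7: in state C at pos -4, read 1 -> (C,1)->write 0,move R,goto H. Now: state=H, head=-3, tape[-6..0]=0101110 (head:    ^)

Answer: H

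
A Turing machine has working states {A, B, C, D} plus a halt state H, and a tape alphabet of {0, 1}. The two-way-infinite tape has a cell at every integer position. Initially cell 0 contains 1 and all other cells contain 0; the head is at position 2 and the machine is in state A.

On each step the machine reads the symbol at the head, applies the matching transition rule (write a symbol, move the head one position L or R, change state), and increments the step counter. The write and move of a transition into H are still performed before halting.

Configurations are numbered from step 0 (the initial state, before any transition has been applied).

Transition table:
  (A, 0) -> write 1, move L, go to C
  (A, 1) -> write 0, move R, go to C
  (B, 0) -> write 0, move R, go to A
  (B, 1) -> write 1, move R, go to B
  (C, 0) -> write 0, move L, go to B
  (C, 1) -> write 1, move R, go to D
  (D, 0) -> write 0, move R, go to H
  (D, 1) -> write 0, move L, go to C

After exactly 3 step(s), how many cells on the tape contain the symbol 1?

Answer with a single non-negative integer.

Answer: 2

Derivation:
Step 1: in state A at pos 2, read 0 -> (A,0)->write 1,move L,goto C. Now: state=C, head=1, tape[-1..3]=01010 (head:   ^)
Step 2: in state C at pos 1, read 0 -> (C,0)->write 0,move L,goto B. Now: state=B, head=0, tape[-1..3]=01010 (head:  ^)
Step 3: in state B at pos 0, read 1 -> (B,1)->write 1,move R,goto B. Now: state=B, head=1, tape[-1..3]=01010 (head:   ^)
Cells containing 1 after step 3: {0, 2} -> 2 cell(s)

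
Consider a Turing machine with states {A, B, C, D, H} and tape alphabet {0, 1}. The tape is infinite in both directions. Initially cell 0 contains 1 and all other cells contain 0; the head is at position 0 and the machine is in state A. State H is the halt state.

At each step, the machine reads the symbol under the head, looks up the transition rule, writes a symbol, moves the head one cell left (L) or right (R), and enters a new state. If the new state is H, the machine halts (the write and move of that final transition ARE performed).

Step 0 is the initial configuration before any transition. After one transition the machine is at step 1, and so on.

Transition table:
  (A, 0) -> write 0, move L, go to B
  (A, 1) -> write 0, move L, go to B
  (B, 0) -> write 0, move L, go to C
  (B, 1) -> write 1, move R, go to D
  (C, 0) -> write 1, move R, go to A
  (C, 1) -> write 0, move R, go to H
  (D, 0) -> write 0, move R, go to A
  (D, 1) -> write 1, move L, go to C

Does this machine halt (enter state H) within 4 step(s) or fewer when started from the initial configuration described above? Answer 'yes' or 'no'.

Answer: no

Derivation:
Step 1: in state A at pos 0, read 1 -> (A,1)->write 0,move L,goto B. Now: state=B, head=-1, tape[-2..1]=0000 (head:  ^)
Step 2: in state B at pos -1, read 0 -> (B,0)->write 0,move L,goto C. Now: state=C, head=-2, tape[-3..1]=00000 (head:  ^)
Step 3: in state C at pos -2, read 0 -> (C,0)->write 1,move R,goto A. Now: state=A, head=-1, tape[-3..1]=01000 (head:   ^)
Step 4: in state A at pos -1, read 0 -> (A,0)->write 0,move L,goto B. Now: state=B, head=-2, tape[-3..1]=01000 (head:  ^)
After 4 step(s): state = B (not H) -> not halted within 4 -> no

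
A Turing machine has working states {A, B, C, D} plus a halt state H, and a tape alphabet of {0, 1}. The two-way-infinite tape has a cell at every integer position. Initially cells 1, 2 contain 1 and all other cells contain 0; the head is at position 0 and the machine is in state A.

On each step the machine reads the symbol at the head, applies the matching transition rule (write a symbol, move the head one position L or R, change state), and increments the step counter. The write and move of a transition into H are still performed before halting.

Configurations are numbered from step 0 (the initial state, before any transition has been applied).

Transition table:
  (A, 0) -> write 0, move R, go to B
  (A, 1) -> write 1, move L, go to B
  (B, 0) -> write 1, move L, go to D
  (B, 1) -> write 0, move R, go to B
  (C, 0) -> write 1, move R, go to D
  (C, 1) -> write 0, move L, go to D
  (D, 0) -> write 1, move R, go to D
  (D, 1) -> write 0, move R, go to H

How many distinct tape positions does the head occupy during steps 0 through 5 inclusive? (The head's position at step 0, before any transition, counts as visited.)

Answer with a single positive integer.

Step 1: in state A at pos 0, read 0 -> (A,0)->write 0,move R,goto B. Now: state=B, head=1, tape[-1..3]=00110 (head:   ^)
Step 2: in state B at pos 1, read 1 -> (B,1)->write 0,move R,goto B. Now: state=B, head=2, tape[-1..3]=00010 (head:    ^)
Step 3: in state B at pos 2, read 1 -> (B,1)->write 0,move R,goto B. Now: state=B, head=3, tape[-1..4]=000000 (head:     ^)
Step 4: in state B at pos 3, read 0 -> (B,0)->write 1,move L,goto D. Now: state=D, head=2, tape[-1..4]=000010 (head:    ^)
Step 5: in state D at pos 2, read 0 -> (D,0)->write 1,move R,goto D. Now: state=D, head=3, tape[-1..4]=000110 (head:     ^)
Head positions at steps 0..5: starting at 0, distinct positions visited = {0, 1, 2, 3} -> 4 position(s)

Answer: 4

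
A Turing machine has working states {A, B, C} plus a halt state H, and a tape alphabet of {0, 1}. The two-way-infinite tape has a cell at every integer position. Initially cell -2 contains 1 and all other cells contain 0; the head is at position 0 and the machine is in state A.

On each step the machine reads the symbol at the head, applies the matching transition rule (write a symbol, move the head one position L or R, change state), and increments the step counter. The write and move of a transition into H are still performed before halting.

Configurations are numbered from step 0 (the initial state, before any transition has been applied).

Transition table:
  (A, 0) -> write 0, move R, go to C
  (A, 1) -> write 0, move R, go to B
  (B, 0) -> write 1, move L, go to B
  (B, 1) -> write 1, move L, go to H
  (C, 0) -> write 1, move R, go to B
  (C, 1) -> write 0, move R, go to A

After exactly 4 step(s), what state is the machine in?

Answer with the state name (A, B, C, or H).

Answer: H

Derivation:
Step 1: in state A at pos 0, read 0 -> (A,0)->write 0,move R,goto C. Now: state=C, head=1, tape[-3..2]=010000 (head:     ^)
Step 2: in state C at pos 1, read 0 -> (C,0)->write 1,move R,goto B. Now: state=B, head=2, tape[-3..3]=0100100 (head:      ^)
Step 3: in state B at pos 2, read 0 -> (B,0)->write 1,move L,goto B. Now: state=B, head=1, tape[-3..3]=0100110 (head:     ^)
Step 4: in state B at pos 1, read 1 -> (B,1)->write 1,move L,goto H. Now: state=H, head=0, tape[-3..3]=0100110 (head:    ^)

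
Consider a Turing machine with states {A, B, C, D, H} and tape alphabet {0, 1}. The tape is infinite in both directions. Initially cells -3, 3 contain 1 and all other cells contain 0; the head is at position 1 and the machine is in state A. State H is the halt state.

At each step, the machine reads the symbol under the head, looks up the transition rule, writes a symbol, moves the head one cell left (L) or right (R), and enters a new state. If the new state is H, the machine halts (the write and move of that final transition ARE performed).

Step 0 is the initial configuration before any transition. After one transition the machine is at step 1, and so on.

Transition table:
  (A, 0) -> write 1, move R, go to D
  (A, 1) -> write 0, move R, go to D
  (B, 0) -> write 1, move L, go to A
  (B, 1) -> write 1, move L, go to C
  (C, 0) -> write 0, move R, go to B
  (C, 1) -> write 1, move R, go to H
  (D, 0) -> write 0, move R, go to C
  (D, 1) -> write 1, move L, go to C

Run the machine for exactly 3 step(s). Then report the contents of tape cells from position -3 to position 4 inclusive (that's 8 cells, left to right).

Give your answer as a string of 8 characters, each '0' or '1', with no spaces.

Answer: 10001010

Derivation:
Step 1: in state A at pos 1, read 0 -> (A,0)->write 1,move R,goto D. Now: state=D, head=2, tape[-4..4]=010001010 (head:       ^)
Step 2: in state D at pos 2, read 0 -> (D,0)->write 0,move R,goto C. Now: state=C, head=3, tape[-4..4]=010001010 (head:        ^)
Step 3: in state C at pos 3, read 1 -> (C,1)->write 1,move R,goto H. Now: state=H, head=4, tape[-4..5]=0100010100 (head:         ^)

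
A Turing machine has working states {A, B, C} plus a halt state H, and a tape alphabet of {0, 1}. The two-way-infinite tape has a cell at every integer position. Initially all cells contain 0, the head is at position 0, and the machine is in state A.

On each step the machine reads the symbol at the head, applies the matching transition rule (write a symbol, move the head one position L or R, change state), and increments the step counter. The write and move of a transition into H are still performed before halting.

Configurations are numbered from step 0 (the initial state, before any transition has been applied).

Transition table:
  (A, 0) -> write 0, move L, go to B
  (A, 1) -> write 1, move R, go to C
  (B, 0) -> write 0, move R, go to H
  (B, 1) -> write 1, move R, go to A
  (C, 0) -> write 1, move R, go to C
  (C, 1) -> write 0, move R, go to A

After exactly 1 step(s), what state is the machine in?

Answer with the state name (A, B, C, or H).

Answer: B

Derivation:
Step 1: in state A at pos 0, read 0 -> (A,0)->write 0,move L,goto B. Now: state=B, head=-1, tape[-2..1]=0000 (head:  ^)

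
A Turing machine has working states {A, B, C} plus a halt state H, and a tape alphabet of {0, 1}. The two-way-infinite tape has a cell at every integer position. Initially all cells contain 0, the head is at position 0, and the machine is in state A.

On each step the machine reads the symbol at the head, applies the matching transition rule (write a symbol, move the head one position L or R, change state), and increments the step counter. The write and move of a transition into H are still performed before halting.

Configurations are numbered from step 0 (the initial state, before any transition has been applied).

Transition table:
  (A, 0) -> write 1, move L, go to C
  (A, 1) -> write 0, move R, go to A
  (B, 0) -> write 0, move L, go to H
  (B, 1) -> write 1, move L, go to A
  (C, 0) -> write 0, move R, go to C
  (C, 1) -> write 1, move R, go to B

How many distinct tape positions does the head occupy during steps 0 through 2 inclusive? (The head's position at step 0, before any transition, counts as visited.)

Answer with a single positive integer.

Step 1: in state A at pos 0, read 0 -> (A,0)->write 1,move L,goto C. Now: state=C, head=-1, tape[-2..1]=0010 (head:  ^)
Step 2: in state C at pos -1, read 0 -> (C,0)->write 0,move R,goto C. Now: state=C, head=0, tape[-2..1]=0010 (head:   ^)
Head positions at steps 0..2: starting at 0, distinct positions visited = {-1, 0} -> 2 position(s)

Answer: 2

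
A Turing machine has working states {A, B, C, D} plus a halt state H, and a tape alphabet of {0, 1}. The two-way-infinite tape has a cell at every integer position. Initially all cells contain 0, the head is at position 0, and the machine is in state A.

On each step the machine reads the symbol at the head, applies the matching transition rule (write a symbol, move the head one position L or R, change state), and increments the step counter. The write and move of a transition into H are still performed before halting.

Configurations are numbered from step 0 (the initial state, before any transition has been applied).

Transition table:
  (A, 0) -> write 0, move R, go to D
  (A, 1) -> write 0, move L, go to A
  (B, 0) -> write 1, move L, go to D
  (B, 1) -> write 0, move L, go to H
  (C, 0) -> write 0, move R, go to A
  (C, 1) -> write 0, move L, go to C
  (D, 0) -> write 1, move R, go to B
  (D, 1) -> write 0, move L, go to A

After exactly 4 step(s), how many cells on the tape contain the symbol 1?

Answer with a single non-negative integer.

Answer: 1

Derivation:
Step 1: in state A at pos 0, read 0 -> (A,0)->write 0,move R,goto D. Now: state=D, head=1, tape[-1..2]=0000 (head:   ^)
Step 2: in state D at pos 1, read 0 -> (D,0)->write 1,move R,goto B. Now: state=B, head=2, tape[-1..3]=00100 (head:    ^)
Step 3: in state B at pos 2, read 0 -> (B,0)->write 1,move L,goto D. Now: state=D, head=1, tape[-1..3]=00110 (head:   ^)
Step 4: in state D at pos 1, read 1 -> (D,1)->write 0,move L,goto A. Now: state=A, head=0, tape[-1..3]=00010 (head:  ^)
Cells containing 1 after step 4: {2} -> 1 cell(s)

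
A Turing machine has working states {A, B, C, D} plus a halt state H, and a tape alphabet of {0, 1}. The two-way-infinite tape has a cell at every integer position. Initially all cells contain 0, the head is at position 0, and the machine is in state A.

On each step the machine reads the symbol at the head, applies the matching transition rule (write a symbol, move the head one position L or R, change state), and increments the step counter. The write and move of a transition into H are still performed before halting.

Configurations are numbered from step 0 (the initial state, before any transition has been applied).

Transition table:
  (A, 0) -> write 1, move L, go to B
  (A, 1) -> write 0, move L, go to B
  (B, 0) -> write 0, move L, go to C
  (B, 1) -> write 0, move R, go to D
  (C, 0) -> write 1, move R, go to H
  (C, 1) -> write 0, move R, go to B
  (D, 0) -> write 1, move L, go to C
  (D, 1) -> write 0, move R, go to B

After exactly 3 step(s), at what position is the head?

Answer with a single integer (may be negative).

Answer: -1

Derivation:
Step 1: in state A at pos 0, read 0 -> (A,0)->write 1,move L,goto B. Now: state=B, head=-1, tape[-2..1]=0010 (head:  ^)
Step 2: in state B at pos -1, read 0 -> (B,0)->write 0,move L,goto C. Now: state=C, head=-2, tape[-3..1]=00010 (head:  ^)
Step 3: in state C at pos -2, read 0 -> (C,0)->write 1,move R,goto H. Now: state=H, head=-1, tape[-3..1]=01010 (head:   ^)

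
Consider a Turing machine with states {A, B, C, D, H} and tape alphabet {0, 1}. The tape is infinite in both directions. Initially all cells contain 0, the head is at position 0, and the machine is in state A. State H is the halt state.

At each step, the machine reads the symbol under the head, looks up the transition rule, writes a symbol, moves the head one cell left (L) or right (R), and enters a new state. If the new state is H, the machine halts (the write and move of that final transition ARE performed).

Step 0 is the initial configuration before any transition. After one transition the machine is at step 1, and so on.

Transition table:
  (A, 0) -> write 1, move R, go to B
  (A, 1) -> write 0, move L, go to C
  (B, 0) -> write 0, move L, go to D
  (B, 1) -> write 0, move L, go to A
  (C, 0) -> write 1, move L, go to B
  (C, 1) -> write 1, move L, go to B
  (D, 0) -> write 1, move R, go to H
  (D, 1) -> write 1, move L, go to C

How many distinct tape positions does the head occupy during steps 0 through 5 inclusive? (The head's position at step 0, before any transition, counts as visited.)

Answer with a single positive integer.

Answer: 5

Derivation:
Step 1: in state A at pos 0, read 0 -> (A,0)->write 1,move R,goto B. Now: state=B, head=1, tape[-1..2]=0100 (head:   ^)
Step 2: in state B at pos 1, read 0 -> (B,0)->write 0,move L,goto D. Now: state=D, head=0, tape[-1..2]=0100 (head:  ^)
Step 3: in state D at pos 0, read 1 -> (D,1)->write 1,move L,goto C. Now: state=C, head=-1, tape[-2..2]=00100 (head:  ^)
Step 4: in state C at pos -1, read 0 -> (C,0)->write 1,move L,goto B. Now: state=B, head=-2, tape[-3..2]=001100 (head:  ^)
Step 5: in state B at pos -2, read 0 -> (B,0)->write 0,move L,goto D. Now: state=D, head=-3, tape[-4..2]=0001100 (head:  ^)
Head positions at steps 0..5: starting at 0, distinct positions visited = {-3, -2, -1, 0, 1} -> 5 position(s)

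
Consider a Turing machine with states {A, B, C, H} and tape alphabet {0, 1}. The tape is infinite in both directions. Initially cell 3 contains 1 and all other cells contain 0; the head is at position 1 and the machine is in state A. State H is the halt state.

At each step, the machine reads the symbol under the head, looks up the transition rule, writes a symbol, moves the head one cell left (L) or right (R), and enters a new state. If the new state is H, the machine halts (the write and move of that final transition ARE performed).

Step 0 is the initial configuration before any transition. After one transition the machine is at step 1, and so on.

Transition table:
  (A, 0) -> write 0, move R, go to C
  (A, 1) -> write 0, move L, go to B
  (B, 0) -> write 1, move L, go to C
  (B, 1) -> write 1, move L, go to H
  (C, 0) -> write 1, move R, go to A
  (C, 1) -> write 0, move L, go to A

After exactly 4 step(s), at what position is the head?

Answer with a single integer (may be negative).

Step 1: in state A at pos 1, read 0 -> (A,0)->write 0,move R,goto C. Now: state=C, head=2, tape[0..4]=00010 (head:   ^)
Step 2: in state C at pos 2, read 0 -> (C,0)->write 1,move R,goto A. Now: state=A, head=3, tape[0..4]=00110 (head:    ^)
Step 3: in state A at pos 3, read 1 -> (A,1)->write 0,move L,goto B. Now: state=B, head=2, tape[0..4]=00100 (head:   ^)
Step 4: in state B at pos 2, read 1 -> (B,1)->write 1,move L,goto H. Now: state=H, head=1, tape[0..4]=00100 (head:  ^)

Answer: 1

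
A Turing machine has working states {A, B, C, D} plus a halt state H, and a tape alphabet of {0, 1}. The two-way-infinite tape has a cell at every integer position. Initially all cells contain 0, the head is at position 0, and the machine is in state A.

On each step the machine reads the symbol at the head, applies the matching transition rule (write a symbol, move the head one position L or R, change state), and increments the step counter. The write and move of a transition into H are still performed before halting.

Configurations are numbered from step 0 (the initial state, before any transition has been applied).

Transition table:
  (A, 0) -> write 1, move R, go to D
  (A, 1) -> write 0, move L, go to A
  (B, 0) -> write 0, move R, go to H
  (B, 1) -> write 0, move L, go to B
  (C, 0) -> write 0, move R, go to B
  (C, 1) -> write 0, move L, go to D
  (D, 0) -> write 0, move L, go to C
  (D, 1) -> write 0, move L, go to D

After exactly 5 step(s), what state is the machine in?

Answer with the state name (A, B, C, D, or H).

Step 1: in state A at pos 0, read 0 -> (A,0)->write 1,move R,goto D. Now: state=D, head=1, tape[-1..2]=0100 (head:   ^)
Step 2: in state D at pos 1, read 0 -> (D,0)->write 0,move L,goto C. Now: state=C, head=0, tape[-1..2]=0100 (head:  ^)
Step 3: in state C at pos 0, read 1 -> (C,1)->write 0,move L,goto D. Now: state=D, head=-1, tape[-2..2]=00000 (head:  ^)
Step 4: in state D at pos -1, read 0 -> (D,0)->write 0,move L,goto C. Now: state=C, head=-2, tape[-3..2]=000000 (head:  ^)
Step 5: in state C at pos -2, read 0 -> (C,0)->write 0,move R,goto B. Now: state=B, head=-1, tape[-3..2]=000000 (head:   ^)

Answer: B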